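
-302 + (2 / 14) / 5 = -10569 / 35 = -301.97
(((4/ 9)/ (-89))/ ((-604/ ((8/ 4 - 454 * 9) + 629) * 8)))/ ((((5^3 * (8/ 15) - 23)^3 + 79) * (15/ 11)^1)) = -7601/ 241926082688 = -0.00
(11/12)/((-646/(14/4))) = -77/15504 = -0.00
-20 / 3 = -6.67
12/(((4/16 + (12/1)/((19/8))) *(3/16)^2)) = 77824/1209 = 64.37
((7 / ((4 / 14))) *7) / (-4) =-343 / 8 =-42.88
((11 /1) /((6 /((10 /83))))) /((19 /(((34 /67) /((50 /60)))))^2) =152592 /672519535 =0.00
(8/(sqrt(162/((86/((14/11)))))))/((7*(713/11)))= 44*sqrt(6622)/314433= 0.01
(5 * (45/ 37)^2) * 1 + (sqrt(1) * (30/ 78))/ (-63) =8285530/ 1121211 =7.39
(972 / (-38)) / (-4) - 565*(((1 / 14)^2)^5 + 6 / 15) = -1206915047898095 / 5495838444544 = -219.61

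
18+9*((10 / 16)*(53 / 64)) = 11601 / 512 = 22.66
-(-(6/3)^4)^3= 4096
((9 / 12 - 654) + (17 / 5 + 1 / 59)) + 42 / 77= -8427753 / 12980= -649.29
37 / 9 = 4.11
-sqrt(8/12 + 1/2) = -sqrt(42)/6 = -1.08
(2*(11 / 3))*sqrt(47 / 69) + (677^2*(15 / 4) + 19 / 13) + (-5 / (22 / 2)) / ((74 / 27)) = 22*sqrt(3243) / 207 + 36375308507 / 21164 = 1718741.10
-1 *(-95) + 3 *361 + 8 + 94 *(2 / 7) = 1212.86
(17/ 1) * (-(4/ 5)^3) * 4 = -4352/ 125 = -34.82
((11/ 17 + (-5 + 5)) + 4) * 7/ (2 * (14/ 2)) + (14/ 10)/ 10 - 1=622/ 425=1.46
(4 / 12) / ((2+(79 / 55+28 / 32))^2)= 193600 / 10795827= 0.02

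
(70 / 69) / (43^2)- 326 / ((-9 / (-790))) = -10952403370 / 382743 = -28615.56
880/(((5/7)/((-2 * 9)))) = -22176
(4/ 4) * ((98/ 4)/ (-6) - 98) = -1225/ 12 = -102.08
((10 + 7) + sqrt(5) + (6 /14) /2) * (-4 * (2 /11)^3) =-3856 /9317 - 32 * sqrt(5) /1331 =-0.47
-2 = -2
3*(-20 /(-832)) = 15 /208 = 0.07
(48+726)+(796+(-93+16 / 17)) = 25125 / 17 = 1477.94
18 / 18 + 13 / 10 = 23 / 10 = 2.30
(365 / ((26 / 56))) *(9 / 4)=22995 / 13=1768.85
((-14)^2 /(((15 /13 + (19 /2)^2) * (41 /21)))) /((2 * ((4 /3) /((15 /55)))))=4914 /43747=0.11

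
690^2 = 476100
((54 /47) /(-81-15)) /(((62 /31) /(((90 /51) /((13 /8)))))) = -135 /20774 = -0.01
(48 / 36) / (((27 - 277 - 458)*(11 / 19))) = -19 / 5841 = -0.00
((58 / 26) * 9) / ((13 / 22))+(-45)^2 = 347967 / 169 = 2058.98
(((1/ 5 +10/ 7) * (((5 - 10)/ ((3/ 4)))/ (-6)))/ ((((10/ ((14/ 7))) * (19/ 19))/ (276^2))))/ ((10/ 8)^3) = 61753344/ 4375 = 14115.05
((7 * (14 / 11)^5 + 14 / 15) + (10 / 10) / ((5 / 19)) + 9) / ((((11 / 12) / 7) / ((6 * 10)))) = 30121736736 / 1771561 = 17002.94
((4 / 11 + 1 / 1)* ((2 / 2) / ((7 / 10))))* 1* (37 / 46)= 2775 / 1771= 1.57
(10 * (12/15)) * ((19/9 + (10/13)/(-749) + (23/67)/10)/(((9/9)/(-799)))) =-13707.08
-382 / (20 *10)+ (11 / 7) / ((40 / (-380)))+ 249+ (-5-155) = 50513 / 700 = 72.16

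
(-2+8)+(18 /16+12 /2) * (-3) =-123 /8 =-15.38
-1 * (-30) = 30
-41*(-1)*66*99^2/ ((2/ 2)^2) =26521506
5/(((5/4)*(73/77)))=308/73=4.22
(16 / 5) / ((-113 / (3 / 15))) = -0.01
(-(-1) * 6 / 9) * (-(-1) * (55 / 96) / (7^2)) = 55 / 7056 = 0.01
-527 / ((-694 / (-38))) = -10013 / 347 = -28.86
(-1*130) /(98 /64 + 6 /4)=-4160 /97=-42.89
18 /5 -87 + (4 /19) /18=-71297 /855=-83.39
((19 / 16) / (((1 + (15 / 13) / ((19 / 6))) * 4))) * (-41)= -192413 / 21568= -8.92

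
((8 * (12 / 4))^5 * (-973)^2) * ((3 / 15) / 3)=2512815685632 / 5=502563137126.40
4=4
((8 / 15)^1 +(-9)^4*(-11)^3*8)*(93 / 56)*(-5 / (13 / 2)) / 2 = 4060701284 / 91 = 44623091.03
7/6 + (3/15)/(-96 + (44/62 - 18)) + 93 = 4960607/52680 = 94.16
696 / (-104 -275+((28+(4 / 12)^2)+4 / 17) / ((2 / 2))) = -1836 / 925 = -1.98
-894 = -894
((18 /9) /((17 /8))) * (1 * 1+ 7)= 128 /17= 7.53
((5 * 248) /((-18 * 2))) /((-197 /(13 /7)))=4030 /12411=0.32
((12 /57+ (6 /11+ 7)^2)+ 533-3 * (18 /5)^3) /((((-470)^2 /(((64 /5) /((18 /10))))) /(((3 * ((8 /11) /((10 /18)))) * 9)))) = 0.51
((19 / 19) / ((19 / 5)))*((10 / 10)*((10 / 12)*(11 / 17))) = 275 / 1938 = 0.14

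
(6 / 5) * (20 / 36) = 2 / 3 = 0.67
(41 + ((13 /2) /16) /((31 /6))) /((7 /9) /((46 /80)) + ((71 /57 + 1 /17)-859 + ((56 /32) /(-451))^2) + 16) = -277091733067875 /5668447885205773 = -0.05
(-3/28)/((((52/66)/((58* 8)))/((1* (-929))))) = 5334318/91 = 58618.88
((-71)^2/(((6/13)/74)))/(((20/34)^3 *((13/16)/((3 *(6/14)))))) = 5498148126/875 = 6283597.86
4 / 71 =0.06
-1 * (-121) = 121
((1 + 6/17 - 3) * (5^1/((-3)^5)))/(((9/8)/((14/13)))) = 15680/483327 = 0.03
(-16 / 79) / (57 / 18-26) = 0.01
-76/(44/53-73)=1.05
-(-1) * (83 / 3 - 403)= -1126 / 3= -375.33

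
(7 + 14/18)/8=35/36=0.97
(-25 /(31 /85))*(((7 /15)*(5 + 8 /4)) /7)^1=-2975 /93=-31.99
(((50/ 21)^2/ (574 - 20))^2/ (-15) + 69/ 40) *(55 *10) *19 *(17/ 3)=54874492515963395/ 537203975364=102148.34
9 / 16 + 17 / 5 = 317 / 80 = 3.96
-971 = -971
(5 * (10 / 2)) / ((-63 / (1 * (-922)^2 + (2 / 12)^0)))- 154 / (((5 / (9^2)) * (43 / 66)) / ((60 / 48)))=-926808098 / 2709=-342121.85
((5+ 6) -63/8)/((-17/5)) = -125/136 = -0.92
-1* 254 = -254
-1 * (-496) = 496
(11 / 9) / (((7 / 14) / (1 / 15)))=22 / 135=0.16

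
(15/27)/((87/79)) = 395/783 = 0.50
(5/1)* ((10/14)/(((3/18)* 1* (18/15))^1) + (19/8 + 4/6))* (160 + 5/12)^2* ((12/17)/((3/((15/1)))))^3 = 367584765625/9826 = 37409400.12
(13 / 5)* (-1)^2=2.60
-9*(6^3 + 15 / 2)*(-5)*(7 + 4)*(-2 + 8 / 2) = 221265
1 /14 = 0.07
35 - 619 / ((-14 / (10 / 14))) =6525 / 98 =66.58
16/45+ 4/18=26/45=0.58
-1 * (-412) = 412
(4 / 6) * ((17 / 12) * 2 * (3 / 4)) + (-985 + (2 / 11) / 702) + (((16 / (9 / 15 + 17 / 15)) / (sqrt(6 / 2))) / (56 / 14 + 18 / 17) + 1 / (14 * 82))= -2179828649 / 2216214 + 340 * sqrt(3) / 559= -982.53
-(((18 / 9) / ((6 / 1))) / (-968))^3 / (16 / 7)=7 / 391840948224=0.00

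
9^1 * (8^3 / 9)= 512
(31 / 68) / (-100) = -0.00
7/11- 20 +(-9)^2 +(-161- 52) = -1665/11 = -151.36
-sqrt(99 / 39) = -sqrt(429) / 13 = -1.59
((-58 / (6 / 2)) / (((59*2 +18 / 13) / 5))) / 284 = -1885 / 661152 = -0.00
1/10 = 0.10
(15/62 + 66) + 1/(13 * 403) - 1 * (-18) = 882689/10478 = 84.24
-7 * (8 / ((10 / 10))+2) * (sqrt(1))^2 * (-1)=70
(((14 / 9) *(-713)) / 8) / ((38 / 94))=-234577 / 684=-342.95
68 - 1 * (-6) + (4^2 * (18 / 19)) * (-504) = -143746 / 19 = -7565.58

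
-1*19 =-19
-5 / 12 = -0.42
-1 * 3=-3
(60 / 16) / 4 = 15 / 16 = 0.94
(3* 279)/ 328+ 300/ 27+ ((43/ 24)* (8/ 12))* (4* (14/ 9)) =560453/ 26568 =21.10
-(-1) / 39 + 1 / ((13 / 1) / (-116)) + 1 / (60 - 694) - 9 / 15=-9.50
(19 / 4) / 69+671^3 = 83382832255 / 276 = 302111711.07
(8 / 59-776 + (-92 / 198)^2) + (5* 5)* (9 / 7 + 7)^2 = 26653821032 / 28334691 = 940.68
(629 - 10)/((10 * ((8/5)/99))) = 61281/16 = 3830.06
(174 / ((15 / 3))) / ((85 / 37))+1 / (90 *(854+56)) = 4218181 / 278460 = 15.15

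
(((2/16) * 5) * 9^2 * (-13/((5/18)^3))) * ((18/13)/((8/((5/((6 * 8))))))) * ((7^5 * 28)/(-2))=20841167403/160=130257296.27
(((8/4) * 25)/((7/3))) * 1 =21.43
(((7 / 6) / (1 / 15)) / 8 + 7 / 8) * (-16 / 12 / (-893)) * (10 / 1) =245 / 5358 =0.05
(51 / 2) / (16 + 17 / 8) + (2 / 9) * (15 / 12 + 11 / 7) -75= -1333091 / 18270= -72.97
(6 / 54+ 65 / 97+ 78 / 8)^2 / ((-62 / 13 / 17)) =-395.33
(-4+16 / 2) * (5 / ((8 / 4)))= 10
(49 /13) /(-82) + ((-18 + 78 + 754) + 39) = 909249 /1066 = 852.95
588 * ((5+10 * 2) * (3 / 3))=14700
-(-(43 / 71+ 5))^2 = -158404 / 5041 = -31.42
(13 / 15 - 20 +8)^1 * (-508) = 84836 / 15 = 5655.73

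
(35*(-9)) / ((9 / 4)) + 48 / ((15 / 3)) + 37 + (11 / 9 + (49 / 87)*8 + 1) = -113107 / 1305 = -86.67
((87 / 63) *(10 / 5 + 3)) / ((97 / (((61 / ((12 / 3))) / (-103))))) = -8845 / 839244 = -0.01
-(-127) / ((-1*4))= -127 / 4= -31.75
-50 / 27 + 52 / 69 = -682 / 621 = -1.10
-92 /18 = -46 /9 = -5.11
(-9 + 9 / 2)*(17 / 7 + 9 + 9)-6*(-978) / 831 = -329115 / 3878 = -84.87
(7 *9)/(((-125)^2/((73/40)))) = 4599/625000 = 0.01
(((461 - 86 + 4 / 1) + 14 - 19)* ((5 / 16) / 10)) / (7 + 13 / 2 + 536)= 187 / 8792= 0.02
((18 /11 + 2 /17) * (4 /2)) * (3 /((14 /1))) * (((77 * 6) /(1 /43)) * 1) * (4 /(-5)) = -1015488 /85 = -11946.92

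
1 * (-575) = -575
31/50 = 0.62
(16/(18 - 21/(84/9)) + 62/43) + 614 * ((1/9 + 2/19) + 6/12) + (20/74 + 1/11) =3091138852/6982899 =442.67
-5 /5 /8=-1 /8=-0.12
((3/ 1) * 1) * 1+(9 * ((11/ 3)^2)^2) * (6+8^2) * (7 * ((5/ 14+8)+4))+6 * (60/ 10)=88651606/ 9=9850178.44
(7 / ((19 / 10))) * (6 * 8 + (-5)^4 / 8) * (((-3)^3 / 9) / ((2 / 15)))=-1589175 / 152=-10455.10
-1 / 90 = -0.01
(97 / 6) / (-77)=-0.21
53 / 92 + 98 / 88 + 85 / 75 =21427 / 7590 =2.82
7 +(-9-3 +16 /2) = 3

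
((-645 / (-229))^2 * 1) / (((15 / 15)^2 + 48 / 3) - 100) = -416025 / 4352603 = -0.10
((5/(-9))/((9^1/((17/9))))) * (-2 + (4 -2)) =0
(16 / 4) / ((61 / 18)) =72 / 61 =1.18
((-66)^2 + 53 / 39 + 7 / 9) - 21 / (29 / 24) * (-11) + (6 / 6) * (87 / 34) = 525112595 / 115362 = 4551.87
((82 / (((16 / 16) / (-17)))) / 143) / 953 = -1394 / 136279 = -0.01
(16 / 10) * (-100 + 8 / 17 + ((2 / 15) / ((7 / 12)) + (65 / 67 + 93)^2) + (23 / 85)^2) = 13969.86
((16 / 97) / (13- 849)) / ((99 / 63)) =-28 / 223003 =-0.00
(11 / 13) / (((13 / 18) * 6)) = 33 / 169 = 0.20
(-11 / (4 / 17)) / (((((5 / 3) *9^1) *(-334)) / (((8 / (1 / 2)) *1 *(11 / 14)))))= 2057 / 17535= 0.12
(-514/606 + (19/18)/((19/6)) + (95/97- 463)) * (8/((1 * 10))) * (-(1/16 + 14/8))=6570617/9797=670.68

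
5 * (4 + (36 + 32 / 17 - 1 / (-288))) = 209.43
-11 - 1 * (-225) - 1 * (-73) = 287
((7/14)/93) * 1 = 1/186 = 0.01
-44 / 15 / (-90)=22 / 675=0.03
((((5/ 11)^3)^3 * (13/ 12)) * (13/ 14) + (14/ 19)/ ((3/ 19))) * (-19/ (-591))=178326194363/ 1188405636264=0.15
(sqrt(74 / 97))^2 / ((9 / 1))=74 / 873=0.08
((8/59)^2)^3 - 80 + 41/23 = -75882773990847/970152273743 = -78.22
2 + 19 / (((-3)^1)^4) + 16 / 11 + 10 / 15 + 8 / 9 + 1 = 5564 / 891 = 6.24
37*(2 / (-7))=-74 / 7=-10.57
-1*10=-10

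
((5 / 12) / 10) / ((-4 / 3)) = -1 / 32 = -0.03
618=618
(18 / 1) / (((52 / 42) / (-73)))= -13797 / 13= -1061.31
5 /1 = 5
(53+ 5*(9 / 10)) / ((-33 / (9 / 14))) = -345 / 308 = -1.12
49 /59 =0.83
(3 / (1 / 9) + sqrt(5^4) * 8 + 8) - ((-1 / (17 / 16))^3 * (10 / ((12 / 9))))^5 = 28032037153380569911355 / 2862423051509815793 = 9793.11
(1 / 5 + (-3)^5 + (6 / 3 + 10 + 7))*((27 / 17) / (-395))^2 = -815751 / 225456125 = -0.00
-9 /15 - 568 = -2843 /5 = -568.60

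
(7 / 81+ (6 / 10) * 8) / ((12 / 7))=13853 / 4860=2.85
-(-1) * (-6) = -6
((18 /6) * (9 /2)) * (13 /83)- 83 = -13427 /166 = -80.89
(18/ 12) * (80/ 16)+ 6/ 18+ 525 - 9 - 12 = 3071/ 6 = 511.83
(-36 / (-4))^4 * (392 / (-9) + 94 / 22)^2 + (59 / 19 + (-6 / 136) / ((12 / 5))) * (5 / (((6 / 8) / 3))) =1582800092857 / 156332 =10124607.20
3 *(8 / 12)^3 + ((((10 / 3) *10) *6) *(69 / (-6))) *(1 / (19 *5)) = -3988 / 171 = -23.32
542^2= 293764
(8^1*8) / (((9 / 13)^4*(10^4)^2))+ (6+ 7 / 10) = 68685497311 / 10251562500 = 6.70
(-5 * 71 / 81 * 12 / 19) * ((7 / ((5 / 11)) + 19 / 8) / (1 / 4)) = -11218 / 57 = -196.81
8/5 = 1.60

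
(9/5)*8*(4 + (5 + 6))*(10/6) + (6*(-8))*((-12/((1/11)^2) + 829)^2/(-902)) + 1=9477907/451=21015.31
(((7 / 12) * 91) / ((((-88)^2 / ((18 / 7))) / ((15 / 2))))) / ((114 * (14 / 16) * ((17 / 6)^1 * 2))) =585 / 2501312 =0.00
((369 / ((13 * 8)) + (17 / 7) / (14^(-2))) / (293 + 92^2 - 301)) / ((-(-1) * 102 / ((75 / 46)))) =1246825 / 1375419136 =0.00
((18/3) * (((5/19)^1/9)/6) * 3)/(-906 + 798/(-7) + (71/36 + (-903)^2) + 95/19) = 12/111409369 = 0.00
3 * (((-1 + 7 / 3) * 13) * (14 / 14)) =52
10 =10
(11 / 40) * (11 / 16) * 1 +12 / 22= 5171 / 7040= 0.73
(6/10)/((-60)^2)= 1/6000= 0.00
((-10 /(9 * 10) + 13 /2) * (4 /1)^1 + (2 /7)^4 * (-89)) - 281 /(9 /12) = -7556758 /21609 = -349.70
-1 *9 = -9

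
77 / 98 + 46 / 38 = 531 / 266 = 2.00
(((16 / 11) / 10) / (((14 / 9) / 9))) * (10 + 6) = 5184 / 385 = 13.46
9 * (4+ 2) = 54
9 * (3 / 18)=3 / 2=1.50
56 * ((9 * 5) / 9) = 280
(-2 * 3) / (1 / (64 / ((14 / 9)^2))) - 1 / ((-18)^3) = -45349583 / 285768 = -158.69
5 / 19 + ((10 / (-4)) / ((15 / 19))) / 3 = -271 / 342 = -0.79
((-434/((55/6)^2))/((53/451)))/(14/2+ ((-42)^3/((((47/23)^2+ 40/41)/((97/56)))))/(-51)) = -7242385509/81644821225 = -0.09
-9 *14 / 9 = -14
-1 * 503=-503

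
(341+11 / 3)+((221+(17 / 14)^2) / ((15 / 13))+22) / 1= 328973 / 588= 559.48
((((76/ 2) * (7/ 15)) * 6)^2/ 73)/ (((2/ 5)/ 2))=283024/ 365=775.41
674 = 674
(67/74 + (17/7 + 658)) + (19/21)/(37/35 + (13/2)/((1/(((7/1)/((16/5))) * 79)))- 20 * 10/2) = 661.33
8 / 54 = 4 / 27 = 0.15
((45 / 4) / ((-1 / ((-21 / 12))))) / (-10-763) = -315 / 12368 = -0.03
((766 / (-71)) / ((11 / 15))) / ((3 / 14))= -53620 / 781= -68.66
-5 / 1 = -5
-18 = -18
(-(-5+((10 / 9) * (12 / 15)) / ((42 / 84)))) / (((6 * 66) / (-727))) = -21083 / 3564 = -5.92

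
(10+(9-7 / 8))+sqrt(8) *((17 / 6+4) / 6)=41 *sqrt(2) / 18+145 / 8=21.35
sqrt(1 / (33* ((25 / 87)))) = sqrt(319) / 55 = 0.32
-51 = -51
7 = 7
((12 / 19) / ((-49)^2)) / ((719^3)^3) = 0.00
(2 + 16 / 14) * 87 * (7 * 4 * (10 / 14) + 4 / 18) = 16588 / 3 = 5529.33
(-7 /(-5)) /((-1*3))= -7 /15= -0.47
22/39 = 0.56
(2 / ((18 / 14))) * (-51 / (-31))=238 / 93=2.56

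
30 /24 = 5 /4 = 1.25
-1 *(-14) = 14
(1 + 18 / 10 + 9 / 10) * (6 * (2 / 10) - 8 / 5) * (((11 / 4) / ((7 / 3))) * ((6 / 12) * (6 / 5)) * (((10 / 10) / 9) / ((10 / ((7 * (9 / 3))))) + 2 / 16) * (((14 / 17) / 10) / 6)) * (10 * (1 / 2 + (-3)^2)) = -332519 / 680000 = -0.49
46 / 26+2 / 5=141 / 65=2.17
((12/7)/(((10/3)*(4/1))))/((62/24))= 54/1085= 0.05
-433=-433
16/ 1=16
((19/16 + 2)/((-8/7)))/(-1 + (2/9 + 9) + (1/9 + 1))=-153/512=-0.30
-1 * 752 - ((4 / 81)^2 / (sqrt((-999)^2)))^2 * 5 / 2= -32306424294750832 / 42960670604721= -752.00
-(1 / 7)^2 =-1 / 49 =-0.02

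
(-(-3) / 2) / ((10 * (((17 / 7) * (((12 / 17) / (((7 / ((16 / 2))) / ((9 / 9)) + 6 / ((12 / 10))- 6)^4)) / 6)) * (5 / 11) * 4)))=231 / 3276800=0.00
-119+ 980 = 861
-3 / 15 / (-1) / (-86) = -1 / 430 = -0.00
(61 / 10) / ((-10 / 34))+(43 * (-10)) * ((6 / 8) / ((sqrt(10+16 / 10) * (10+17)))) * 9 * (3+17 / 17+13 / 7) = -8815 * sqrt(290) / 812- 1037 / 50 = -205.61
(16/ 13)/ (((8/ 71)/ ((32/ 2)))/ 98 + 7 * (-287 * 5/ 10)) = -222656/ 181722073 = -0.00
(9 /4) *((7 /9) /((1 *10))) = 7 /40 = 0.18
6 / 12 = 1 / 2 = 0.50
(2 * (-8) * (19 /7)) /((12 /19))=-1444 /21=-68.76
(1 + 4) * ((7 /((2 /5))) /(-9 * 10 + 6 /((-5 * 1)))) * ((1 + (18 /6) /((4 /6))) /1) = -9625 /1824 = -5.28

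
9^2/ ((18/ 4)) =18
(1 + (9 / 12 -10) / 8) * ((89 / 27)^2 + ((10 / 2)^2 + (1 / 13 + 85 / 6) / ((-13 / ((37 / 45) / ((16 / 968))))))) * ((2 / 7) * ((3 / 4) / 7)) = 45923089 / 515144448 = 0.09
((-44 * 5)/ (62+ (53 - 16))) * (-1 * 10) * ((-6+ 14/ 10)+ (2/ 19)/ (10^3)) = -102.22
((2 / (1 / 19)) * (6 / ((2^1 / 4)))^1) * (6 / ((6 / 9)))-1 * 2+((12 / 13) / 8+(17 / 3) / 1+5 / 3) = 320537 / 78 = 4109.45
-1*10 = -10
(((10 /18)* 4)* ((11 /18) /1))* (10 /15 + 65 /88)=1855 /972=1.91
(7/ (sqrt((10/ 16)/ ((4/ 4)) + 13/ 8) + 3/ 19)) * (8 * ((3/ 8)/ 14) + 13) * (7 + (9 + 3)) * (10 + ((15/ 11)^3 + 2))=15408.98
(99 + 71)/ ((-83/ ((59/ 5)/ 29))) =-2006/ 2407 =-0.83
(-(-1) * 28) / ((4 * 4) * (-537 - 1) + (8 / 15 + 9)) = -420 / 128977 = -0.00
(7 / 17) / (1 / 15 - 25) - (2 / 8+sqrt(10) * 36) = -36 * sqrt(10) - 3389 / 12716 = -114.11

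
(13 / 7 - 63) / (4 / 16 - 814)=1712 / 22785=0.08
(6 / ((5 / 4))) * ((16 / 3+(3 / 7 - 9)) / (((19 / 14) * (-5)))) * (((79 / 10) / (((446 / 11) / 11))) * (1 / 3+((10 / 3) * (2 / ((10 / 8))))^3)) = 2134639408 / 2859975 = 746.38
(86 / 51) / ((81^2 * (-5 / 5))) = -0.00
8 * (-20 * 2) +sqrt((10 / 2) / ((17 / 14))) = -320 +sqrt(1190) / 17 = -317.97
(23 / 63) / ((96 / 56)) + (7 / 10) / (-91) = 1441 / 7020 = 0.21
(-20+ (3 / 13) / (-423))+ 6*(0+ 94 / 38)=-179653 / 34827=-5.16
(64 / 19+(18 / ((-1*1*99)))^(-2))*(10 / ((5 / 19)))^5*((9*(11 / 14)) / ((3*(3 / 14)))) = 29301373640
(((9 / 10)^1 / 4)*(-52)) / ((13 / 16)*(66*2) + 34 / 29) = -6786 / 62885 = -0.11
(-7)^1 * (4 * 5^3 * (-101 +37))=224000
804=804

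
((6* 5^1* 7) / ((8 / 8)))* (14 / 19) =2940 / 19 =154.74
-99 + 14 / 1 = -85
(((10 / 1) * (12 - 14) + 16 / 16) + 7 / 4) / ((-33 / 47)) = 1081 / 44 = 24.57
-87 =-87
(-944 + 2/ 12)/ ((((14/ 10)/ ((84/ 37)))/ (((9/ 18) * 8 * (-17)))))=3850840/ 37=104076.76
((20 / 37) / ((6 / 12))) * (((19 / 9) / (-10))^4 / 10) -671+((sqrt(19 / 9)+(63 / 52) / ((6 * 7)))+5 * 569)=sqrt(19) / 3+34304450227721 / 15779205000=2175.48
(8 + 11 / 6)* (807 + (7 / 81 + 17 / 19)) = 73365497 / 9234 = 7945.15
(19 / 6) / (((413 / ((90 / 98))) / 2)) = 285 / 20237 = 0.01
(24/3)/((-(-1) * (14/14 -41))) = -1/5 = -0.20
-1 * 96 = -96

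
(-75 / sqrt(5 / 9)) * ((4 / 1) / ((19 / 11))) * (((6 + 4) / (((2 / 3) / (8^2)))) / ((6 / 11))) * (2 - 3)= 3484800 * sqrt(5) / 19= 410118.40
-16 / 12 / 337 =-4 / 1011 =-0.00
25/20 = 1.25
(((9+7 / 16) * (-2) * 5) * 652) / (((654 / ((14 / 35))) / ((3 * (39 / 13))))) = -73839 / 218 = -338.71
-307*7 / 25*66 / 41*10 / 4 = -70917 / 205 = -345.94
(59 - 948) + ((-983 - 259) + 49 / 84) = -25565 / 12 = -2130.42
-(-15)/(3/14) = 70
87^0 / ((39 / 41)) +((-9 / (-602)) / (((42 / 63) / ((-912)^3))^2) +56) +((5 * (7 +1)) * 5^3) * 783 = 227210642077003839557 / 11739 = 19355195679104168.97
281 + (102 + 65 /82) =31471 /82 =383.79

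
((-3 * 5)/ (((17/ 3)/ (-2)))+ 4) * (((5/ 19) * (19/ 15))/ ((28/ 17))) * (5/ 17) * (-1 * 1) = -395/ 714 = -0.55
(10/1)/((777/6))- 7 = -1793/259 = -6.92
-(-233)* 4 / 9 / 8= 233 / 18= 12.94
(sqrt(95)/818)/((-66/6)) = -sqrt(95)/8998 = -0.00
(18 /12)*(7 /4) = 21 /8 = 2.62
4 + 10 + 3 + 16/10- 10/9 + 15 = 1462/45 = 32.49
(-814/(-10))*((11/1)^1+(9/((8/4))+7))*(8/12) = 1221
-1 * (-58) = 58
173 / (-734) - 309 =-226979 / 734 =-309.24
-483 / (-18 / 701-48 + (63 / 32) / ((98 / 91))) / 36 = 1805776 / 6217821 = 0.29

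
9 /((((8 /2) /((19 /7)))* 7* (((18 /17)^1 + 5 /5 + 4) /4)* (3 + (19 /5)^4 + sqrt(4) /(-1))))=1816875 /660884462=0.00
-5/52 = -0.10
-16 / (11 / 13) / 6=-3.15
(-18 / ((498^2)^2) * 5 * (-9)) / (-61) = -5 / 23159660648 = -0.00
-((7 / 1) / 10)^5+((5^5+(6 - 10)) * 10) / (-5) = -6242.17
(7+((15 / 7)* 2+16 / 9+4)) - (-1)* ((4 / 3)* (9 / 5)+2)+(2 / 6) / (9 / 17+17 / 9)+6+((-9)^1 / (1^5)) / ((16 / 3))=4832411 / 186480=25.91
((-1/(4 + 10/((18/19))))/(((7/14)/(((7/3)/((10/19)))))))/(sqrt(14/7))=-399 * sqrt(2)/1310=-0.43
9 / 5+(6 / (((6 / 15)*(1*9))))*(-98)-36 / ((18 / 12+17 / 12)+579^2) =-9747558601 / 60343905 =-161.53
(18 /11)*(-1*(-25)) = 450 /11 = 40.91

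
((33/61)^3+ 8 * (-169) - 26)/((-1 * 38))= 36.26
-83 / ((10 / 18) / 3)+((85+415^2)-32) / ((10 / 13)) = 1117566 / 5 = 223513.20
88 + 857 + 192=1137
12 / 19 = 0.63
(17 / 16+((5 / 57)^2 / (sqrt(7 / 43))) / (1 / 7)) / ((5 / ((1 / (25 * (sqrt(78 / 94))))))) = sqrt(1833) * (400 * sqrt(301)+55233) / 253422000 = 0.01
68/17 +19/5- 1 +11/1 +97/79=7516/395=19.03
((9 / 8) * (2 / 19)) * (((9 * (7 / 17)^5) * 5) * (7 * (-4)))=-47647845 / 26977283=-1.77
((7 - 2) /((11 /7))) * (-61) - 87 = -281.09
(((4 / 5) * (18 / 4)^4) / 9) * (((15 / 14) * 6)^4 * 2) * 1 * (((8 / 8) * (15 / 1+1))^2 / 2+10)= 41253107625 / 2401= 17181635.83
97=97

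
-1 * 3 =-3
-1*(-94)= 94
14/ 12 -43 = -41.83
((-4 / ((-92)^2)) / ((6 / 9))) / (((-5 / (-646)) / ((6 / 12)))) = -0.05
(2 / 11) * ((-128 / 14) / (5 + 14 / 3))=-384 / 2233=-0.17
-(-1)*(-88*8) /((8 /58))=-5104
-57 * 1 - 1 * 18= -75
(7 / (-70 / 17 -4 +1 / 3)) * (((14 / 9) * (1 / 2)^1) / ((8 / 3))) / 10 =-833 / 31760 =-0.03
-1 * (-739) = 739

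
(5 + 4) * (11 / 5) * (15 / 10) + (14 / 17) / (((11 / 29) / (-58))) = -179941 / 1870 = -96.23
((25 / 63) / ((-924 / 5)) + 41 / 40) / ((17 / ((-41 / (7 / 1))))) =-24412343 / 69272280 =-0.35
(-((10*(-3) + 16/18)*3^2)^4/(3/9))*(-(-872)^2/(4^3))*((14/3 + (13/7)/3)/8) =776767690631022/7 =110966812947288.86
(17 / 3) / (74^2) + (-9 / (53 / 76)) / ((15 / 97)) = -363317143 / 4353420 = -83.46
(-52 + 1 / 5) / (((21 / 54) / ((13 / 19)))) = -8658 / 95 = -91.14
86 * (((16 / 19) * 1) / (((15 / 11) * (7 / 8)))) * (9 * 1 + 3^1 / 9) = 484352 / 855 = 566.49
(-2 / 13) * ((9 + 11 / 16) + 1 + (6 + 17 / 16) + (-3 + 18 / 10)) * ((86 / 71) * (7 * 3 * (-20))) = 1195572 / 923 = 1295.31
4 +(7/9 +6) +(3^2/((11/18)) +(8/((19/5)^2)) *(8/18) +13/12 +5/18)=3875879/142956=27.11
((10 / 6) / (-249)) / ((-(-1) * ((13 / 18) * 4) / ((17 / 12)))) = -85 / 25896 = -0.00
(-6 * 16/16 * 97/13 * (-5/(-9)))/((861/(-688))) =667360/33579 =19.87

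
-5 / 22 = -0.23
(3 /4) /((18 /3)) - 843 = -6743 /8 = -842.88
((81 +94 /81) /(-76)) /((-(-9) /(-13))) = 86515 /55404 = 1.56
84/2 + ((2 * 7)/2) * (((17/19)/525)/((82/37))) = 4908329/116850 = 42.01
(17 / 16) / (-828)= -0.00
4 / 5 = 0.80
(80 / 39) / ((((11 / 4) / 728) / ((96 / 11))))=4739.17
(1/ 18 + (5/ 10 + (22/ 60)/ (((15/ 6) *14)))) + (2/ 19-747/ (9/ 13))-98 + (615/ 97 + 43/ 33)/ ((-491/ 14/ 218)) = -38373734643281/ 31355235450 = -1223.84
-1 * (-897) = 897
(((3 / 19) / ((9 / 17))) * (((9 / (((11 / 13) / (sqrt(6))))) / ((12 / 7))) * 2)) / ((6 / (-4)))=-1547 * sqrt(6) / 627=-6.04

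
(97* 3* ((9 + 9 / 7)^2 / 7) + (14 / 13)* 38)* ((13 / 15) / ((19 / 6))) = 39587096 / 32585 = 1214.89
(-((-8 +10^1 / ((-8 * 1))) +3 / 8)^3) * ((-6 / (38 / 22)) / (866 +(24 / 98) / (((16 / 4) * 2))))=-578742087 / 206406272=-2.80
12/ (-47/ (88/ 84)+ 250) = 264/ 4513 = 0.06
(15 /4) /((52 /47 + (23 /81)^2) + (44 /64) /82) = 1517165640 /483629957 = 3.14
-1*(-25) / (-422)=-25 / 422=-0.06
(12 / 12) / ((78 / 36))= 6 / 13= 0.46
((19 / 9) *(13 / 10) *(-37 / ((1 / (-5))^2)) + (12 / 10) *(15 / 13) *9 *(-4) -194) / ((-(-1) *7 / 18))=-651095 / 91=-7154.89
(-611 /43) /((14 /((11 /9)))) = -6721 /5418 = -1.24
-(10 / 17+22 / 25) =-624 / 425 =-1.47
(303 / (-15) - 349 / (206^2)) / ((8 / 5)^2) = -21438905 / 2715904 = -7.89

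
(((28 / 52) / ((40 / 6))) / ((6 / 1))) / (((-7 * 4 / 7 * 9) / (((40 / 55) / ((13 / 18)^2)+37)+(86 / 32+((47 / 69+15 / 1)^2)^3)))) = -334089000343061627939471 / 60089662014993262080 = -5559.84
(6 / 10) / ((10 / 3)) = 9 / 50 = 0.18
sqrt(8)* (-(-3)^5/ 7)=486* sqrt(2)/ 7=98.19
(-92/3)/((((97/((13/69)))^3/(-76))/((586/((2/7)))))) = 1369838288/39107125377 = 0.04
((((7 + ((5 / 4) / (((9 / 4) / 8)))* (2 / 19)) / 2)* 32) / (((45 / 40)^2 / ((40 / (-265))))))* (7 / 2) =-36614144 / 734103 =-49.88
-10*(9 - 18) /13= 90 /13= 6.92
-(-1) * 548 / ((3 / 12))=2192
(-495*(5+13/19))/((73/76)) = -213840/73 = -2929.32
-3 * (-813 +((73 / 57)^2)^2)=8553630572 / 3518667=2430.93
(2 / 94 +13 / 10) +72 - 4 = 32581 / 470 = 69.32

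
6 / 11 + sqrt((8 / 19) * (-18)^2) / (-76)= 6 / 11-9 * sqrt(38) / 361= 0.39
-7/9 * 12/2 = -14/3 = -4.67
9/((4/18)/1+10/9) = 27/4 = 6.75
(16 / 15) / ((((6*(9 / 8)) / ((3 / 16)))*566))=2 / 38205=0.00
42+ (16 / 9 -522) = -4304 / 9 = -478.22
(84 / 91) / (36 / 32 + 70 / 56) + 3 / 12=631 / 988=0.64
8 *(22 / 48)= 11 / 3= 3.67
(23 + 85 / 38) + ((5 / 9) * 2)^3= 737111 / 27702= 26.61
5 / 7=0.71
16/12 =4/3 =1.33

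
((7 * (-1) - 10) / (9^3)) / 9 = -0.00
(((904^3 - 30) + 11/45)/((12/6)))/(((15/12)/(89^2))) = 526656922060522/225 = 2340697431380.10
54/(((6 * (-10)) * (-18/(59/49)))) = 59/980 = 0.06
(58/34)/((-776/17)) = -29/776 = -0.04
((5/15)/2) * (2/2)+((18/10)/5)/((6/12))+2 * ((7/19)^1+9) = 55927/2850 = 19.62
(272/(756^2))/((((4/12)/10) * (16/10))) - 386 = -18383983/47628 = -385.99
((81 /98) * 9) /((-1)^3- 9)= -729 /980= -0.74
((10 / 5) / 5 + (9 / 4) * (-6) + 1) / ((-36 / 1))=121 / 360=0.34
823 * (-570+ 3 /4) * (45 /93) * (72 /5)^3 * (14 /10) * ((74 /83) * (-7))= 5914249189.81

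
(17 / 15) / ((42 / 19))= 323 / 630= 0.51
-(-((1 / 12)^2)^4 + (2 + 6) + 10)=-7739670527 / 429981696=-18.00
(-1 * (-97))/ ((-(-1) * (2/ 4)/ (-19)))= -3686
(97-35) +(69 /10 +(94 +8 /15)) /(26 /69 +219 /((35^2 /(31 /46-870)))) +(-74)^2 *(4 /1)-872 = 552837038557 /26209073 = 21093.35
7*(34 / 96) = 2.48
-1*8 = -8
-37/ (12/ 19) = -703/ 12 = -58.58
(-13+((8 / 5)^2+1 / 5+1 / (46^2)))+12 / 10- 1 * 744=-39835791 / 52900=-753.04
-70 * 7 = -490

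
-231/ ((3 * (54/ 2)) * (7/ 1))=-11/ 27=-0.41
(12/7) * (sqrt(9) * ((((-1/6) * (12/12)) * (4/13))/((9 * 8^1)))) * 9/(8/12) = -9/182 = -0.05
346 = 346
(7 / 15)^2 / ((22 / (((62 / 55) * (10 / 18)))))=1519 / 245025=0.01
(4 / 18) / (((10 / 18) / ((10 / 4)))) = 1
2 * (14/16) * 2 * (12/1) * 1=42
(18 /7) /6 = 3 /7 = 0.43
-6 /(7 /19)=-114 /7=-16.29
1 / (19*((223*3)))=1 / 12711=0.00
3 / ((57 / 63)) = 63 / 19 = 3.32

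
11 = 11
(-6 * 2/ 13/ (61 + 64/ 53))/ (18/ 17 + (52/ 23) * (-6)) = 41446/ 34931715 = 0.00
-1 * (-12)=12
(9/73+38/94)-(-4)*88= 1209522/3431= 352.53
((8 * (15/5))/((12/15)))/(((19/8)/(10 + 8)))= 4320/19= 227.37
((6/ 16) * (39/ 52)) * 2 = 9/ 16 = 0.56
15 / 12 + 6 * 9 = 55.25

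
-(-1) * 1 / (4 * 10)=1 / 40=0.02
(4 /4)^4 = 1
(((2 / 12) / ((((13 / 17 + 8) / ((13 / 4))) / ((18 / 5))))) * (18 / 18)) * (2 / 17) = 39 / 1490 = 0.03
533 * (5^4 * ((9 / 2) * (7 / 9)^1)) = 2331875 / 2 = 1165937.50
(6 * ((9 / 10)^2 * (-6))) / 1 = -29.16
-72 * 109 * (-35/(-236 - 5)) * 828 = -227435040/241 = -943713.86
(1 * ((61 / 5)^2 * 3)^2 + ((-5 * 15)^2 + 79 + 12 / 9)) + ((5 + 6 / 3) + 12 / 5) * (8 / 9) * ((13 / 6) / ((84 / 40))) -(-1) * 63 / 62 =4506195291251 / 21971250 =205095.08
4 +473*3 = 1423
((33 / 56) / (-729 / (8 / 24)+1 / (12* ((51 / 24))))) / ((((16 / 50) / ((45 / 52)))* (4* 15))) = -0.00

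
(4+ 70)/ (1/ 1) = 74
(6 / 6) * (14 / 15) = 14 / 15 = 0.93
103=103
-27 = -27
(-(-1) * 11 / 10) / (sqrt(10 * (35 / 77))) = 0.52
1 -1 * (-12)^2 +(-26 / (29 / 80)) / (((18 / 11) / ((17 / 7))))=-455741 / 1827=-249.45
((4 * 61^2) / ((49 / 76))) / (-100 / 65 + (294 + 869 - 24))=14705392 / 724563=20.30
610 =610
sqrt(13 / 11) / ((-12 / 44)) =-sqrt(143) / 3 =-3.99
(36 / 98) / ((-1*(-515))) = 18 / 25235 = 0.00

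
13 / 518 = 0.03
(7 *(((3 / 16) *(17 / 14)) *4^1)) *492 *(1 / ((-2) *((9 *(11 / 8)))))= -1394 / 11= -126.73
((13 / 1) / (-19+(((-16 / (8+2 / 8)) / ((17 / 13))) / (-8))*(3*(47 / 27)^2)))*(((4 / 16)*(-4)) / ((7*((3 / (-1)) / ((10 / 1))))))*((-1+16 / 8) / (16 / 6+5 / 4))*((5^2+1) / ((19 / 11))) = -20273956560 / 14754866651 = -1.37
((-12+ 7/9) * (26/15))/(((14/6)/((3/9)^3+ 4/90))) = -28886/42525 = -0.68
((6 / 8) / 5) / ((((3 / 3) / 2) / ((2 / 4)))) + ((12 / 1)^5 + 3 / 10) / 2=1244163 / 10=124416.30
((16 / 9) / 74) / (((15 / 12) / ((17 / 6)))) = 272 / 4995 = 0.05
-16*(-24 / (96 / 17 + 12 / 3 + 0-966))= -0.40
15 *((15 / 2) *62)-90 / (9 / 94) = 6035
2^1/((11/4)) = 8/11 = 0.73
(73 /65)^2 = 5329 /4225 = 1.26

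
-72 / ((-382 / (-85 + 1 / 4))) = -3051 / 191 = -15.97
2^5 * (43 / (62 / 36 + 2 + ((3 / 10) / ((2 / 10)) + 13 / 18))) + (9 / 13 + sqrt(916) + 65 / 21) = 2 * sqrt(229) + 6872302 / 29211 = 265.53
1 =1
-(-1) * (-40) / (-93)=40 / 93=0.43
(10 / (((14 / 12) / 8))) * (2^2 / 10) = 192 / 7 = 27.43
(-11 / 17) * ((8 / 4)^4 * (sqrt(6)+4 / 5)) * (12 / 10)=-1056 * sqrt(6) / 85 - 4224 / 425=-40.37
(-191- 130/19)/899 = -3759/17081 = -0.22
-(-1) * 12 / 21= 4 / 7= 0.57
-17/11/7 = -17/77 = -0.22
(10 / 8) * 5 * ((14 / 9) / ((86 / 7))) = 1225 / 1548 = 0.79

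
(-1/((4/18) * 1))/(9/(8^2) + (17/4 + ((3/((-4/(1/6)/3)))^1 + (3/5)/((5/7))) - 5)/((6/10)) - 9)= 1440/2987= 0.48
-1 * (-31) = 31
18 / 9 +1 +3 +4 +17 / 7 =87 / 7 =12.43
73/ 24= 3.04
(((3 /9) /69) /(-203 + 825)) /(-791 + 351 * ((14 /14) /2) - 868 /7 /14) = -0.00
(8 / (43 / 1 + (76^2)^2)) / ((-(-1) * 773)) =8 / 25788995287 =0.00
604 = 604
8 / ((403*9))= 8 / 3627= 0.00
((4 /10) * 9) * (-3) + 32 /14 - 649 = -23013 /35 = -657.51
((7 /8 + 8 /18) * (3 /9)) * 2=95 /108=0.88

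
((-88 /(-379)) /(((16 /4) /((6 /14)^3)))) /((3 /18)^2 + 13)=21384 /60968593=0.00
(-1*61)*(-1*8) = 488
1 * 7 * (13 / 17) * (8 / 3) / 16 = 0.89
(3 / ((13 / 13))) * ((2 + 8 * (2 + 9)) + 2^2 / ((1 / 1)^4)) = 282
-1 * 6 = -6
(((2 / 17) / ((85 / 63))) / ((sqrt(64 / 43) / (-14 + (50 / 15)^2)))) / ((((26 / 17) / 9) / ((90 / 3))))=-36.45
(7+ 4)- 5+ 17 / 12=7.42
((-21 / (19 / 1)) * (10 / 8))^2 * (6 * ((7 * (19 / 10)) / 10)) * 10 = 46305 / 304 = 152.32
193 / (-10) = -193 / 10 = -19.30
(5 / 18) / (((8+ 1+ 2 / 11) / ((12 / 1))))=110 / 303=0.36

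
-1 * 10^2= -100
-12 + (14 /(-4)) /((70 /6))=-12.30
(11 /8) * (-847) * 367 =-3419339 /8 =-427417.38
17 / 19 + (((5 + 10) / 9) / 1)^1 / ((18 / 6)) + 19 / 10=5729 / 1710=3.35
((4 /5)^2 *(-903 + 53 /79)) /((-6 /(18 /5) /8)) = 27373056 /9875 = 2771.96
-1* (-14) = 14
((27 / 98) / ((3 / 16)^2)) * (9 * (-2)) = -6912 / 49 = -141.06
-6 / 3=-2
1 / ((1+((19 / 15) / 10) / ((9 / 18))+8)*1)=75 / 694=0.11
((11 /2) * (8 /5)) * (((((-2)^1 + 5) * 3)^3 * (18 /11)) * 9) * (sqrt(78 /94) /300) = 39366 * sqrt(1833) /5875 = 286.88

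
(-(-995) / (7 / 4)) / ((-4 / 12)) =-11940 / 7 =-1705.71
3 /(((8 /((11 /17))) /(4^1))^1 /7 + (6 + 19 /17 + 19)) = 3927 /34766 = 0.11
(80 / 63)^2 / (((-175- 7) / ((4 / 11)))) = -12800 / 3972969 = -0.00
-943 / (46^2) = -41 / 92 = -0.45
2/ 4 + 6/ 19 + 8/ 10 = 307/ 190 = 1.62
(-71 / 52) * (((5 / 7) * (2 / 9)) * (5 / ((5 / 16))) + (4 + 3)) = -42671 / 3276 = -13.03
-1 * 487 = -487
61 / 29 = 2.10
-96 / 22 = -48 / 11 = -4.36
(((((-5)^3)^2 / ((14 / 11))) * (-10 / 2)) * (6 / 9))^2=738525390625 / 441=1674660749.72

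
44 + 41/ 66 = 2945/ 66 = 44.62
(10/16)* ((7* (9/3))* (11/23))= 1155/184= 6.28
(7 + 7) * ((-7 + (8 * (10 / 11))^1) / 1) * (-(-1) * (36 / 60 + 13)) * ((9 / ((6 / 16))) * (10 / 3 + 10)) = 182784 / 11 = 16616.73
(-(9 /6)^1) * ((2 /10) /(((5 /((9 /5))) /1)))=-27 /250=-0.11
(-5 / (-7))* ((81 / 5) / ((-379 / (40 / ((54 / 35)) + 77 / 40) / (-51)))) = 657441 / 15160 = 43.37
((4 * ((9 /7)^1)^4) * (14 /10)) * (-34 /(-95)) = 5.48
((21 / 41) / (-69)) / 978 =-7 / 922254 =-0.00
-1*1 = -1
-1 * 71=-71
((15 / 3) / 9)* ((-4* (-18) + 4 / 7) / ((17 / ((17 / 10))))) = 254 / 63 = 4.03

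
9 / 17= 0.53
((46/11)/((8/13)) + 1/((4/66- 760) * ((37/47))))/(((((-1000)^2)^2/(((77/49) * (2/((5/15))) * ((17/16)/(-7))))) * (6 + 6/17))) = -8015983463/5237730892800000000000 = -0.00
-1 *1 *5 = -5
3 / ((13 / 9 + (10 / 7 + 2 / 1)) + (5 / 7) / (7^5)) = 3176523 / 5159794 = 0.62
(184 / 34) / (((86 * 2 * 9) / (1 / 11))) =23 / 72369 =0.00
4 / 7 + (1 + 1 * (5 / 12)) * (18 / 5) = 397 / 70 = 5.67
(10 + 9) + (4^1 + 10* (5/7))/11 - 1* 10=771/77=10.01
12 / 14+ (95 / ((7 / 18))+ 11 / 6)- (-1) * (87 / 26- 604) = -96554 / 273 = -353.68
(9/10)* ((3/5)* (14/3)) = 63/25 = 2.52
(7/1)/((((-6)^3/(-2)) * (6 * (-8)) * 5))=-7/25920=-0.00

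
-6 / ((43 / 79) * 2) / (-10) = 237 / 430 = 0.55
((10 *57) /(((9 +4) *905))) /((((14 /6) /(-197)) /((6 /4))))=-101061 /16471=-6.14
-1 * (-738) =738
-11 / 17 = -0.65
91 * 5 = 455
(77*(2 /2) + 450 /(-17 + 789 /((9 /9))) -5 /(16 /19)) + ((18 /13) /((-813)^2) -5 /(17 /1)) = 3576102449573 /50119663568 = 71.35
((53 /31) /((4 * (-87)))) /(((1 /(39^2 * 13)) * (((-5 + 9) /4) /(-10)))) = 1746615 /1798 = 971.42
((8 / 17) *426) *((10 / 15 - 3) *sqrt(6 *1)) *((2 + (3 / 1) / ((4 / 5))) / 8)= -11431 *sqrt(6) / 34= -823.53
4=4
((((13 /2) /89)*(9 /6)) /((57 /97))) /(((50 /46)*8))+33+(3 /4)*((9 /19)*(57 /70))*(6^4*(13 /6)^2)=16979331101 /9469600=1793.04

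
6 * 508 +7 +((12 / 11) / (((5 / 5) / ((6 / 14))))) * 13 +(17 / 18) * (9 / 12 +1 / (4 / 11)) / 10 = 84862243 / 27720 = 3061.41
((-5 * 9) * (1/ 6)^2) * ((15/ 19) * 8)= -150/ 19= -7.89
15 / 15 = 1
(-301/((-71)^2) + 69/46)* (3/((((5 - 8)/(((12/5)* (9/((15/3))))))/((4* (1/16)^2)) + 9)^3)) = -31757427/327279454238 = -0.00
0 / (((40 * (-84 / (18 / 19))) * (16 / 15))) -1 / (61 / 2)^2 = -4 / 3721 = -0.00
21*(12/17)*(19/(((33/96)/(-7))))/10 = -536256/935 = -573.54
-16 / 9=-1.78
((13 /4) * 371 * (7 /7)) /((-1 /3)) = -14469 /4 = -3617.25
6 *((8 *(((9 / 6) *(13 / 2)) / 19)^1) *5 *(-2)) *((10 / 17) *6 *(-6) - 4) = 2003040 / 323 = 6201.36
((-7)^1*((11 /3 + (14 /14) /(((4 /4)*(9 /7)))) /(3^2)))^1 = -280 /81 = -3.46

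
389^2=151321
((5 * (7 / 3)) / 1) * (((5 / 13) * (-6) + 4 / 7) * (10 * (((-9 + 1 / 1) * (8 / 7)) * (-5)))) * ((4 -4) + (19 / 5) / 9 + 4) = -100614400 / 2457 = -40950.10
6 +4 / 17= 106 / 17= 6.24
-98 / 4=-49 / 2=-24.50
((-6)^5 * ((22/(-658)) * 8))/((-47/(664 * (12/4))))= -1363101696/15463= -88152.47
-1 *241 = -241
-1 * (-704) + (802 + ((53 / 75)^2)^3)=268057808892379 / 177978515625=1506.12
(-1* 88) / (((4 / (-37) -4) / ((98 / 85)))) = 24.70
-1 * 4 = -4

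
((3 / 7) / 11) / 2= 3 / 154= 0.02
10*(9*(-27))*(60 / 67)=-145800 / 67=-2176.12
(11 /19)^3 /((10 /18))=0.35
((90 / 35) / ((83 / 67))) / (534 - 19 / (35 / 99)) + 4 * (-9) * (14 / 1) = -234382686 / 465049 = -504.00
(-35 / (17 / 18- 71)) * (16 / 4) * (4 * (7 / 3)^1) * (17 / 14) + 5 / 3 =91985 / 3783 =24.32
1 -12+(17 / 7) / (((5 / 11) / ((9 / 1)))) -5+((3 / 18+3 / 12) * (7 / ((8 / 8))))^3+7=3864529 / 60480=63.90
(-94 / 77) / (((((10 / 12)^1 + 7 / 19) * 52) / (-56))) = 21432 / 19591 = 1.09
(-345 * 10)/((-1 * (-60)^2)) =23/24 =0.96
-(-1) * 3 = 3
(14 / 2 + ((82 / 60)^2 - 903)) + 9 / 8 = -1607413 / 1800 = -893.01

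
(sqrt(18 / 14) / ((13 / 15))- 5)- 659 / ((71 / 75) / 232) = -11466955 / 71 + 45 * sqrt(7) / 91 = -161505.10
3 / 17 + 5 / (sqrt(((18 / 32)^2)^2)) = 22003 / 1377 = 15.98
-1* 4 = -4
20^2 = 400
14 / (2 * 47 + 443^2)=2 / 28049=0.00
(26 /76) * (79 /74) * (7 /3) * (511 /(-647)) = -3673579 /5458092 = -0.67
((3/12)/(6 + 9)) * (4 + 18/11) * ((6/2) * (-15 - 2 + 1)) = -248/55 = -4.51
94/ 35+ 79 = 2859/ 35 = 81.69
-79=-79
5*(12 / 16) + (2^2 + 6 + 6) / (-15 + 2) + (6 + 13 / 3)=12.85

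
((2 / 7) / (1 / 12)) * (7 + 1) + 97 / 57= 11623 / 399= 29.13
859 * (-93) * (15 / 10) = -239661 / 2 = -119830.50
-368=-368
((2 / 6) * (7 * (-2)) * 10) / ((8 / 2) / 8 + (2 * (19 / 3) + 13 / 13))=-56 / 17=-3.29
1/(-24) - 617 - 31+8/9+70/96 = -93085/144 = -646.42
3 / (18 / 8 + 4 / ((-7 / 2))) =84 / 31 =2.71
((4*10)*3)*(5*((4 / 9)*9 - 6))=-1200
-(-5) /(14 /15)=75 /14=5.36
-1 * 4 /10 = -2 /5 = -0.40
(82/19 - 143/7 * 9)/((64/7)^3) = -1170071/4980736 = -0.23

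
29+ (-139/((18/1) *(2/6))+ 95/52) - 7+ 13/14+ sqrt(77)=10.36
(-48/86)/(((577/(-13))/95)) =29640/24811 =1.19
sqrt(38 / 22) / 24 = sqrt(209) / 264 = 0.05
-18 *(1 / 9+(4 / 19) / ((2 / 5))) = -218 / 19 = -11.47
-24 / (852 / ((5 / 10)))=-1 / 71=-0.01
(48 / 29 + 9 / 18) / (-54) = -125 / 3132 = -0.04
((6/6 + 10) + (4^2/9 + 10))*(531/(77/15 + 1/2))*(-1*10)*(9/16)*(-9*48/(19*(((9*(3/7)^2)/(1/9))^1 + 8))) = 732280500/61009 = 12002.83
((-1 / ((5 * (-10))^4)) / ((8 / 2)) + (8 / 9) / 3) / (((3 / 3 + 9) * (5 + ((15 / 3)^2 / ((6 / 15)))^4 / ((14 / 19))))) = 1399999811 / 978470084882812500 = 0.00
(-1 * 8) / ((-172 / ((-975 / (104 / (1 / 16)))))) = -75 / 2752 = -0.03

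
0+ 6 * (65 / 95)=78 / 19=4.11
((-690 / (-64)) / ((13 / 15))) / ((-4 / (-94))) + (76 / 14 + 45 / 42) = 248633 / 832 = 298.84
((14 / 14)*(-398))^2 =158404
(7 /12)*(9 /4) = 21 /16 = 1.31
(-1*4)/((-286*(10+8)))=1/1287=0.00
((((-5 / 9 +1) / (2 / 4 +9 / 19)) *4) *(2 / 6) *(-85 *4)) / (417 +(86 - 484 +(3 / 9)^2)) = -51680 / 4773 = -10.83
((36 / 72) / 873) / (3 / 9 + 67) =1 / 117564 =0.00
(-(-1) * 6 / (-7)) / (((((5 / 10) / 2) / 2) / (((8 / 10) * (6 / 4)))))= -288 / 35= -8.23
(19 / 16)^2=361 / 256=1.41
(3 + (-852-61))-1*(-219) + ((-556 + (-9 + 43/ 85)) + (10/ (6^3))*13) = -11519911/ 9180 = -1254.89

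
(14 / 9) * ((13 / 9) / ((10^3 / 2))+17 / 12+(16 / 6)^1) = 64358 / 10125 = 6.36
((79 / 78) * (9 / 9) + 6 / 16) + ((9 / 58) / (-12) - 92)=-90.63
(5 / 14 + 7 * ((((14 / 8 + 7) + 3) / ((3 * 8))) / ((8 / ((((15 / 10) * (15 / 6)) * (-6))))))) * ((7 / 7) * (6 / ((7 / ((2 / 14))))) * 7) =-99795 / 12544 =-7.96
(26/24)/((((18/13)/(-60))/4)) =-1690/9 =-187.78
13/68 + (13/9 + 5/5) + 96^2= 5641805/612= 9218.64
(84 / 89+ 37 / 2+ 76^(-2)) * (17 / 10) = 33.05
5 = 5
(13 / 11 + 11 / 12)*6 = 277 / 22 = 12.59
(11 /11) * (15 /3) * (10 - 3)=35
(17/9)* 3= 17/3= 5.67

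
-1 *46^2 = -2116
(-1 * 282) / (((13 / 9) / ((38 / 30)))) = -16074 / 65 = -247.29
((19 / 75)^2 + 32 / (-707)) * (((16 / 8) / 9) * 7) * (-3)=-150454 / 1704375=-0.09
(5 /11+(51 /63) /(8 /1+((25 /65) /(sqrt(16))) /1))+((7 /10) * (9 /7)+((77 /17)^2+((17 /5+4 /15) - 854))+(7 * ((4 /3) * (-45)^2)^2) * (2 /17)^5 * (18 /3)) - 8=8373548213322013 /1380825131070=6064.16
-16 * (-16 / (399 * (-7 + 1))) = -128 / 1197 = -0.11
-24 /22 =-12 /11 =-1.09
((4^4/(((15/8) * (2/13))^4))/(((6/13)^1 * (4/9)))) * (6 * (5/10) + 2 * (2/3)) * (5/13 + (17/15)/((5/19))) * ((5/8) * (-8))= -13912425938944/759375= -18320890.13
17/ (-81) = -17/ 81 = -0.21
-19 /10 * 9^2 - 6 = -1599 /10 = -159.90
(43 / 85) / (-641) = -43 / 54485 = -0.00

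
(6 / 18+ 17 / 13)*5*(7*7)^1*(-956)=-14990080 / 39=-384361.03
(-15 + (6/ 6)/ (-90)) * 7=-9457/ 90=-105.08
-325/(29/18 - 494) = 5850/8863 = 0.66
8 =8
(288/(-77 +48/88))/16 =-198/841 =-0.24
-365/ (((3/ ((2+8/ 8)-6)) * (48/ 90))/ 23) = 125925/ 8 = 15740.62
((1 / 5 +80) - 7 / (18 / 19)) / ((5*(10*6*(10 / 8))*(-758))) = -6553 / 25582500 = -0.00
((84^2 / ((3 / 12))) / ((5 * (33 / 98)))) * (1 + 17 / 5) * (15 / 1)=5531904 / 5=1106380.80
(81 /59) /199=81 /11741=0.01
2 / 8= 1 / 4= 0.25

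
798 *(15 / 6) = 1995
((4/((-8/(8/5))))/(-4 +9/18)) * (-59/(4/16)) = -1888/35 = -53.94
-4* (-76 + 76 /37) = 10944 /37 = 295.78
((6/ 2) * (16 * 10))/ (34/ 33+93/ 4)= 12672/ 641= 19.77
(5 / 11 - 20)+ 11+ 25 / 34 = -2921 / 374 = -7.81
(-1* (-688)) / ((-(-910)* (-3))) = -344 / 1365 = -0.25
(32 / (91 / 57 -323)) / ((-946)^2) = -57 / 512339410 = -0.00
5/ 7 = 0.71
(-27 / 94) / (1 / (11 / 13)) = -297 / 1222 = -0.24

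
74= 74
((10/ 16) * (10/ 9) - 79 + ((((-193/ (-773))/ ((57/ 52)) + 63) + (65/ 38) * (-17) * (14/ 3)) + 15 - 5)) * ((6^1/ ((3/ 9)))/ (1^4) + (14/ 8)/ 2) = -11239631395/ 4229856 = -2657.21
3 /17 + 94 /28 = 841 /238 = 3.53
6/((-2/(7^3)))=-1029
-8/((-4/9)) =18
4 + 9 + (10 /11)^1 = 153 /11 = 13.91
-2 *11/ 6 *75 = -275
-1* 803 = -803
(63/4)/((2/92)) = 1449/2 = 724.50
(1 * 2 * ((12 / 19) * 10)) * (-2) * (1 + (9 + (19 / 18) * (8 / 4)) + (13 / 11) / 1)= -335.82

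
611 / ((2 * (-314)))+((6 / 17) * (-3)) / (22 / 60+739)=-230733167 / 236804356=-0.97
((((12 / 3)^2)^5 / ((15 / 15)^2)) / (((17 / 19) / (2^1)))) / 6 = 19922944 / 51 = 390645.96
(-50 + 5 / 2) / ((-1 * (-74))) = -95 / 148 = -0.64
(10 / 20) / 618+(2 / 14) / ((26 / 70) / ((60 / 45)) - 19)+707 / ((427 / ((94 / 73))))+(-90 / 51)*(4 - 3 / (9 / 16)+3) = -200102200511 / 245237628756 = -0.82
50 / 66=0.76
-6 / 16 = -3 / 8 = -0.38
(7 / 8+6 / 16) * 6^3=270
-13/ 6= -2.17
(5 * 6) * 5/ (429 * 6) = 0.06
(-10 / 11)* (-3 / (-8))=-15 / 44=-0.34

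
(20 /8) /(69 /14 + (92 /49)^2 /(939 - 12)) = 11128635 /21956237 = 0.51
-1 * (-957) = 957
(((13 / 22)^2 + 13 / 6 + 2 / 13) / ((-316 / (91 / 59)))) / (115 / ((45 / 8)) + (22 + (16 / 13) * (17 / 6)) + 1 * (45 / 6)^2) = -13757289 / 107880541604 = -0.00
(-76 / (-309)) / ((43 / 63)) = 1596 / 4429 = 0.36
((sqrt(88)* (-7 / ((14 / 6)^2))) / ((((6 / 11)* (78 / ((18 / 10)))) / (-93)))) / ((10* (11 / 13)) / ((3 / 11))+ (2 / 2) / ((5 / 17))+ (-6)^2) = 0.67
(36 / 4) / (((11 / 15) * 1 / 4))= 540 / 11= 49.09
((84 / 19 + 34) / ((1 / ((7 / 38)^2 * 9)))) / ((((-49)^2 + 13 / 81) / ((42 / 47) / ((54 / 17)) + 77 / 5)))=4804708671 / 62699614262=0.08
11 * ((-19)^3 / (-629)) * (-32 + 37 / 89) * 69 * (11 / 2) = -160974138501 / 111962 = -1437756.90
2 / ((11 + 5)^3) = 1 / 2048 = 0.00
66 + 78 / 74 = 2481 / 37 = 67.05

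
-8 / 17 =-0.47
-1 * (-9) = 9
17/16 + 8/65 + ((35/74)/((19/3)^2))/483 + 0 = 378798963/319499440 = 1.19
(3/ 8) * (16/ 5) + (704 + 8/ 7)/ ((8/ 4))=12382/ 35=353.77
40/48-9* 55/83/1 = -5.13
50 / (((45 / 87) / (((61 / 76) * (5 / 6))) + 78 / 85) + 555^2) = 7518250 / 46316433387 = 0.00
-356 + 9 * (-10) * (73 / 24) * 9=-11279 / 4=-2819.75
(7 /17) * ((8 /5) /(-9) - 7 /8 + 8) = 17507 /6120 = 2.86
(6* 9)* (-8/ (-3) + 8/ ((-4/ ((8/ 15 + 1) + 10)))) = -5508/ 5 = -1101.60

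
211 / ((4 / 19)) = 4009 / 4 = 1002.25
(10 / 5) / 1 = 2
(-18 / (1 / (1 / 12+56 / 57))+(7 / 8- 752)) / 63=-39029 / 3192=-12.23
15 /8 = 1.88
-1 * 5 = -5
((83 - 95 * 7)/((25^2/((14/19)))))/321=-2716/1270625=-0.00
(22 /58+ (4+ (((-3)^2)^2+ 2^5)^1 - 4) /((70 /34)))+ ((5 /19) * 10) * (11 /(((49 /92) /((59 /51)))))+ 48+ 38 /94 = 53891119169 /323583015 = 166.54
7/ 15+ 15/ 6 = 89/ 30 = 2.97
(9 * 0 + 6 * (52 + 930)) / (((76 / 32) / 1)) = 47136 / 19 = 2480.84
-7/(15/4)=-1.87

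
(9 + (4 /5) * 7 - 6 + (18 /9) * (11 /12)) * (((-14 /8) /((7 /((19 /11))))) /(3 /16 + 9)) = -11894 /24255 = -0.49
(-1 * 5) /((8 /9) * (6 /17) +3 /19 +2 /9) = -14535 /2017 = -7.21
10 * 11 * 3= 330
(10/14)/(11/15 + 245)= 0.00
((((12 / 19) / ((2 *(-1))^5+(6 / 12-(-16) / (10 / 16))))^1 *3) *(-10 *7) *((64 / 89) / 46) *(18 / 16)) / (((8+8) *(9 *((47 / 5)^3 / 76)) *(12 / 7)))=1837500 / 12539015179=0.00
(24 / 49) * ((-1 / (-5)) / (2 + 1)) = 8 / 245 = 0.03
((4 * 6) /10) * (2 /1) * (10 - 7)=72 /5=14.40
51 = 51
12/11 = 1.09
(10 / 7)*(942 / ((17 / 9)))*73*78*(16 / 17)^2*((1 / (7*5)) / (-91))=-1901242368 / 1685159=-1128.23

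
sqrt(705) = 26.55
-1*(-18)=18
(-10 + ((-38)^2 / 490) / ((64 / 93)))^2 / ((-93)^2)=2009459929 / 531615974400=0.00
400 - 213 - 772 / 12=368 / 3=122.67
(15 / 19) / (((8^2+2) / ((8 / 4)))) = 0.02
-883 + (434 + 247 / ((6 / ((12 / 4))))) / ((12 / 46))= 15049 / 12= 1254.08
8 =8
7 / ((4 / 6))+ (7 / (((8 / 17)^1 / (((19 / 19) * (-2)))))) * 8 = -227.50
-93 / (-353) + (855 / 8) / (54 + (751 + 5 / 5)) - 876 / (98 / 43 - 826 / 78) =3356337808311 / 31722618928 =105.80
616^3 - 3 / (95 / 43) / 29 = 643967188351 / 2755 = 233744895.95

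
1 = 1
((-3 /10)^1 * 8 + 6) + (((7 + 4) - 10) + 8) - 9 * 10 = -387 /5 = -77.40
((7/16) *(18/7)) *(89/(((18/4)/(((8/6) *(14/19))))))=1246/57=21.86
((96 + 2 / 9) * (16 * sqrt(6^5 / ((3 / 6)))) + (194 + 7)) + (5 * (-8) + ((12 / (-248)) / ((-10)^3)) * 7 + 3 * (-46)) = 1426021 / 62000 + 110848 * sqrt(3) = 192017.37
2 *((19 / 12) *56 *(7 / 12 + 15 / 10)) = 3325 / 9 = 369.44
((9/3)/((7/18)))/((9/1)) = 6/7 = 0.86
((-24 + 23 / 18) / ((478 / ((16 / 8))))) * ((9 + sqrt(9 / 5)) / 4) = -409 / 1912 - 409 * sqrt(5) / 28680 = -0.25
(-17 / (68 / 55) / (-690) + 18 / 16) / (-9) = -0.13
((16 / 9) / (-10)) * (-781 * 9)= 6248 / 5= 1249.60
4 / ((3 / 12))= 16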